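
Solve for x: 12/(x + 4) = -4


Multiply both sides by (x + 4): 12 = -4(x + 4)
Distribute: 12 = -4x - 16
-4x = 12 + 16 = 28
x = -7

x = -7


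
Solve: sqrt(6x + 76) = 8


Square both sides: 6x + 76 = 8^2 = 64
6x = 64 - 76 = -12
x = -2
Check: sqrt(6*(-2) + 76) = sqrt(64) = 8 ✓

x = -2


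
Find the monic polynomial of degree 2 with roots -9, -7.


A monic polynomial with roots -9, -7 is:
p(x) = (x + 9)(x + 7)
After multiplying by (x + 9): x + 9
After multiplying by (x + 7): x^2 + 16x + 63

x^2 + 16x + 63


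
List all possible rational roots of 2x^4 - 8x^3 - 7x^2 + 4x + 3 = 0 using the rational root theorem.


Rational root theorem: possible roots are ±p/q where:
  p divides the constant term (3): p ∈ {1, 3}
  q divides the leading coefficient (2): q ∈ {1, 2}

All possible rational roots: -3, -3/2, -1, -1/2, 1/2, 1, 3/2, 3

-3, -3/2, -1, -1/2, 1/2, 1, 3/2, 3


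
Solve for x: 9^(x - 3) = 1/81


Express both sides with the same base.
1/81 = 9^(-2)
Since the bases match, equate exponents: x - 3 = -2
So x = -2 - (-3) = 1

x = 1


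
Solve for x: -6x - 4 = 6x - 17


Starting with: -6x - 4 = 6x - 17
Move all x terms to left: (-6 - 6)x = -17 + 4
Simplify: -12x = -13
Divide both sides by -12: x = 13/12

x = 13/12


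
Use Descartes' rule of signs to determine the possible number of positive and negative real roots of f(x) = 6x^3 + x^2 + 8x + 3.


Descartes' rule of signs:

For positive roots, count sign changes in f(x) = 6x^3 + x^2 + 8x + 3:
Signs of coefficients: +, +, +, +
Number of sign changes: 0
Possible positive real roots: 0

For negative roots, examine f(-x) = -6x^3 + x^2 - 8x + 3:
Signs of coefficients: -, +, -, +
Number of sign changes: 3
Possible negative real roots: 3, 1

Positive roots: 0; Negative roots: 3 or 1


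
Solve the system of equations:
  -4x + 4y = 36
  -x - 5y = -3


Using Cramer's rule:
Determinant D = (-4)(-5) - (-1)(4) = 20 + 4 = 24
Dx = (36)(-5) - (-3)(4) = -180 + 12 = -168
Dy = (-4)(-3) - (-1)(36) = 12 + 36 = 48
x = Dx/D = -168/24 = -7
y = Dy/D = 48/24 = 2

x = -7, y = 2


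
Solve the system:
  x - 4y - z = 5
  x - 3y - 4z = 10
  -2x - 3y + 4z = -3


Using Cramer's rule. Expand each determinant along the first row.
D  = 1*[(-3)*4 - (-4)*(-3)] - (-4)*[1*4 - (-4)*(-2)] + (-1)*[1*(-3) - (-3)*(-2)]
  = 1*(-24) - (-4)*(-4) + (-1)*(-9) = -31
Dx = 5*[(-3)*4 - (-4)*(-3)] - (-4)*[10*4 - (-4)*(-3)] + (-1)*[10*(-3) - (-3)*(-3)]
  = 5*(-24) - (-4)*(28) + (-1)*(-39) = 31
Dy = 1*[10*4 - (-4)*(-3)] - 5*[1*4 - (-4)*(-2)] + (-1)*[1*(-3) - 10*(-2)]
  = 1*(28) - 5*(-4) + (-1)*(17) = 31
Dz = 1*[(-3)*(-3) - 10*(-3)] - (-4)*[1*(-3) - 10*(-2)] + 5*[1*(-3) - (-3)*(-2)]
  = 1*(39) - (-4)*(17) + 5*(-9) = 62
x = Dx/D = 31/-31 = -1, y = Dy/D = 31/-31 = -1, z = Dz/D = 62/-31 = -2
Check eq1: (1)(-1) + (-4)(-1) + (-1)(-2) = 5 = 5 ✓
Check eq2: (1)(-1) + (-3)(-1) + (-4)(-2) = 10 = 10 ✓
Check eq3: (-2)(-1) + (-3)(-1) + (4)(-2) = -3 = -3 ✓

x = -1, y = -1, z = -2


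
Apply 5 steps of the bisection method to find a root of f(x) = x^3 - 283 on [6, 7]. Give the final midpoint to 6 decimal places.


f(x) = x^3 - 283
f(6) = -67 < 0
f(7) = 60 > 0

Step 1: midpoint = (6.000000 + 7.000000)/2 = 6.500000
  f(6.500000) = -8.375000
  f(mid) < 0, so root is in [6.500000, 7.000000]

Step 2: midpoint = (6.500000 + 7.000000)/2 = 6.750000
  f(6.750000) = 24.546875
  f(mid) > 0, so root is in [6.500000, 6.750000]

Step 3: midpoint = (6.500000 + 6.750000)/2 = 6.625000
  f(6.625000) = 7.775391
  f(mid) > 0, so root is in [6.500000, 6.625000]

Step 4: midpoint = (6.500000 + 6.625000)/2 = 6.562500
  f(6.562500) = -0.376709
  f(mid) < 0, so root is in [6.562500, 6.625000]

Step 5: midpoint = (6.562500 + 6.625000)/2 = 6.593750
  f(6.593750) = 3.680023
  f(mid) > 0, so root is in [6.562500, 6.593750]

midpoint = 6.593750


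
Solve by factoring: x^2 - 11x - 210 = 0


We need two numbers that multiply to -210 and add to -11.
Those numbers are -21 and 10 (since (-21) * 10 = -210 and (-21) + 10 = -11).
So x^2 - 11x - 210 = (x - 21)(x + 10) = 0
Setting each factor to zero: x = 21 or x = -10

x = -10, x = 21


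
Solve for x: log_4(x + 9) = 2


Convert to exponential form: x + 9 = 4^2 = 16
x = 16 - 9 = 7
Check: log_4(7 + 9) = log_4(16) = log_4(16) = 2 ✓

x = 7


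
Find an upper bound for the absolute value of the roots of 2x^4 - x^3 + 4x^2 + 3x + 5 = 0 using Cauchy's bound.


Cauchy's bound: all roots r satisfy |r| <= 1 + max(|a_i/a_n|) for i = 0,...,n-1
where a_n is the leading coefficient.

Coefficients: [2, -1, 4, 3, 5]
Leading coefficient a_n = 2
Ratios |a_i/a_n|: 1/2, 2, 3/2, 5/2
Maximum ratio: 5/2
Cauchy's bound: |r| <= 1 + 5/2 = 7/2

Upper bound = 7/2


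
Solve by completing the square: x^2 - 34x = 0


Start: x^2 - 34x + 0 = 0
Move constant: x^2 - 34x = 0
Half of -34 is -17, squared is 289
Add 289 to both sides: x^2 - 34x + 289 = 289
(x - 17)^2 = 289
x - 17 = ±17
x = 17 + 17 = 34 or x = 17 - 17 = 0

x = 0, x = 34


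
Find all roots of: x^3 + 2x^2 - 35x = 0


The constant term is 0, so x = 0 is a root. Factor out x:
  x^2 + 2x - 35 = 0
Solve the quadratic x^2 + 2x - 35 = 0: discriminant = 2^2 - 4(1)(-35) = 4 + 140 = 144.
sqrt(144) = 12, so x = (-2 ± 12)/2: x = 5 or x = -7.
Collecting all roots found:

x = -7, x = 0, x = 5


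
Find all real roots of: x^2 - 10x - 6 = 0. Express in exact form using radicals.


Using the quadratic formula: x = (-b ± sqrt(b^2 - 4ac)) / (2a)
Here a = 1, b = -10, c = -6
Discriminant = b^2 - 4ac = (-10)^2 - 4(1)(-6) = 100 + 24 = 124
Since discriminant = 124 > 0, there are two real roots.
x = (10 ± 2*sqrt(31)) / 2
Simplifying: x = 5 ± sqrt(31)
Numerically: x ≈ 10.5678 or x ≈ -0.5678

x = 5 + sqrt(31) or x = 5 - sqrt(31)


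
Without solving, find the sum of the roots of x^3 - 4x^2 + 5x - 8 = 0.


By Vieta's formulas for x^3 + bx^2 + cx + d = 0:
  r1 + r2 + r3 = -b/a = 4
  r1*r2 + r1*r3 + r2*r3 = c/a = 5
  r1*r2*r3 = -d/a = 8


Sum = 4


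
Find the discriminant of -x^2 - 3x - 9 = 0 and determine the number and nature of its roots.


For ax^2 + bx + c = 0, discriminant D = b^2 - 4ac
Here a = -1, b = -3, c = -9
D = (-3)^2 - 4(-1)(-9) = 9 - 36 = -27

D = -27 < 0
The equation has no real roots (2 complex conjugate roots).

Discriminant = -27, no real roots (2 complex conjugate roots)


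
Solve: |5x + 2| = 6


An absolute value equation |expr| = 6 gives two cases:
Case 1: 5x + 2 = 6
  5x = 4, so x = 4/5
Case 2: 5x + 2 = -6
  5x = -8, so x = -8/5

x = -8/5, x = 4/5


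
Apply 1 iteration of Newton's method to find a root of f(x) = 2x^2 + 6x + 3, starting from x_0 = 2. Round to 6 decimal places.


Newton's method: x_(n+1) = x_n - f(x_n)/f'(x_n)
f(x) = 2x^2 + 6x + 3
f'(x) = 4x + 6

Iteration 1:
  f(2.000000) = 23.000000
  f'(2.000000) = 14.000000
  x_1 = 2.000000 - (23.000000)/(14.000000) = 0.357143

x_1 = 0.357143


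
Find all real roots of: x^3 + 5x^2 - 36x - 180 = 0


Let p(x) = x^3 + 5x^2 - 36x - 180. By the rational root theorem (leading coefficient 1), any rational root is an integer divisor of 180: try ±1, ±2, ... in turn.
Test x = 1: value = -210 ≠ 0.
Test x = -1: value = -140 ≠ 0.
Test x = 2: value = -224 ≠ 0.
Test x = -2: value = -96 ≠ 0.
Test x = 3: value = -216 ≠ 0.
Test x = -3: value = -54 ≠ 0.
Test x = 4: value = -180 ≠ 0.
Test x = -4: value = -20 ≠ 0.
Test x = 5: value = -110 ≠ 0.
Test x = -5: value = 0 ✓, so (x + 5) is a factor.
Synthetic division by (x + 5): bring down 1; 1(-5) + 5 = 0; 0(-5) - 36 = -36; (-36)(-5) - 180 = 0 → quotient x^2 - 36, remainder 0.
Solve the quadratic x^2 - 36 = 0: discriminant = 0^2 - 4(1)(-36) = 0 + 144 = 144.
sqrt(144) = 12, so x = (0 ± 12)/2: x = 6 or x = -6.

x = -6, x = -5, x = 6


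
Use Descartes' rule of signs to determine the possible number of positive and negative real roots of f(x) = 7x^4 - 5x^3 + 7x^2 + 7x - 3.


Descartes' rule of signs:

For positive roots, count sign changes in f(x) = 7x^4 - 5x^3 + 7x^2 + 7x - 3:
Signs of coefficients: +, -, +, +, -
Number of sign changes: 3
Possible positive real roots: 3, 1

For negative roots, examine f(-x) = 7x^4 + 5x^3 + 7x^2 - 7x - 3:
Signs of coefficients: +, +, +, -, -
Number of sign changes: 1
Possible negative real roots: 1

Positive roots: 3 or 1; Negative roots: 1


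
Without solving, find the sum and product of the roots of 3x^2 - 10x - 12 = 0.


By Vieta's formulas for ax^2 + bx + c = 0:
  Sum of roots = -b/a
  Product of roots = c/a

Here a = 3, b = -10, c = -12
Sum = -(-10)/3 = 10/3
Product = -12/3 = -4

Sum = 10/3, Product = -4


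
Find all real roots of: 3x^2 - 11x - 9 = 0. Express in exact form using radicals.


Using the quadratic formula: x = (-b ± sqrt(b^2 - 4ac)) / (2a)
Here a = 3, b = -11, c = -9
Discriminant = b^2 - 4ac = (-11)^2 - 4(3)(-9) = 121 + 108 = 229
Since discriminant = 229 > 0, there are two real roots.
x = (11 ± sqrt(229)) / 6
Numerically: x ≈ 4.3555 or x ≈ -0.6888

x = (11 + sqrt(229)) / 6 or x = (11 - sqrt(229)) / 6


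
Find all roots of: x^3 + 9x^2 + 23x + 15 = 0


Let p(x) = x^3 + 9x^2 + 23x + 15. By the rational root theorem (leading coefficient 1), any rational root is an integer divisor of 15: try ±1, ±2, ... in turn.
Test x = 1: value = 48 ≠ 0.
Test x = -1: value = 0 ✓, so (x + 1) is a factor.
Synthetic division by (x + 1): bring down 1; 1(-1) + 9 = 8; 8(-1) + 23 = 15; 15(-1) + 15 = 0 → quotient x^2 + 8x + 15, remainder 0.
Solve the quadratic x^2 + 8x + 15 = 0: discriminant = 8^2 - 4(1)(15) = 64 - 60 = 4.
sqrt(4) = 2, so x = (-8 ± 2)/2: x = -3 or x = -5.
Collecting all roots found:

x = -5, x = -3, x = -1


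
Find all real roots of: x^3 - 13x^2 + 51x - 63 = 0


Let p(x) = x^3 - 13x^2 + 51x - 63. By the rational root theorem (leading coefficient 1), any rational root is an integer divisor of 63: try ±1, ±2, ... in turn.
Test x = 1: value = -24 ≠ 0.
Test x = -1: value = -128 ≠ 0.
Test x = 3: value = 0 ✓, so (x - 3) is a factor.
Synthetic division by (x - 3): bring down 1; 1(3) - 13 = -10; (-10)(3) + 51 = 21; 21(3) - 63 = 0 → quotient x^2 - 10x + 21, remainder 0.
Solve the quadratic x^2 - 10x + 21 = 0: discriminant = (-10)^2 - 4(1)(21) = 100 - 84 = 16.
sqrt(16) = 4, so x = (10 ± 4)/2: x = 7 or x = 3.

x = 3 (multiplicity 2), x = 7


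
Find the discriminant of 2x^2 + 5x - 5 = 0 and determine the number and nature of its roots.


For ax^2 + bx + c = 0, discriminant D = b^2 - 4ac
Here a = 2, b = 5, c = -5
D = (5)^2 - 4(2)(-5) = 25 + 40 = 65

D = 65 > 0 but not a perfect square
The equation has 2 distinct real irrational roots.

Discriminant = 65, 2 distinct real irrational roots


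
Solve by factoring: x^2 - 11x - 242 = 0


We need two numbers that multiply to -242 and add to -11.
Those numbers are 11 and -22 (since 11 * (-22) = -242 and 11 + (-22) = -11).
So x^2 - 11x - 242 = (x + 11)(x - 22) = 0
Setting each factor to zero: x = -11 or x = 22

x = -11, x = 22


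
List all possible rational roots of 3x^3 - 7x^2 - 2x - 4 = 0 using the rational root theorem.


Rational root theorem: possible roots are ±p/q where:
  p divides the constant term (-4): p ∈ {1, 2, 4}
  q divides the leading coefficient (3): q ∈ {1, 3}

All possible rational roots: -4, -2, -4/3, -1, -2/3, -1/3, 1/3, 2/3, 1, 4/3, 2, 4

-4, -2, -4/3, -1, -2/3, -1/3, 1/3, 2/3, 1, 4/3, 2, 4


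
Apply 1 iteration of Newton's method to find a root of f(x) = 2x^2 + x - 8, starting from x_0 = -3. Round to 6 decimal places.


Newton's method: x_(n+1) = x_n - f(x_n)/f'(x_n)
f(x) = 2x^2 + x - 8
f'(x) = 4x + 1

Iteration 1:
  f(-3.000000) = 7.000000
  f'(-3.000000) = -11.000000
  x_1 = -3.000000 - (7.000000)/(-11.000000) = -2.363636

x_1 = -2.363636


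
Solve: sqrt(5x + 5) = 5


Square both sides: 5x + 5 = 5^2 = 25
5x = 25 - 5 = 20
x = 4
Check: sqrt(5*4 + 5) = sqrt(25) = 5 ✓

x = 4


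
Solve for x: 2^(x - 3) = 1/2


Express both sides with the same base.
1/2 = 2^(-1)
Since the bases match, equate exponents: x - 3 = -1
So x = -1 - (-3) = 2

x = 2


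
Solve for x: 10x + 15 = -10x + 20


Starting with: 10x + 15 = -10x + 20
Move all x terms to left: (10 + 10)x = 20 - 15
Simplify: 20x = 5
Divide both sides by 20: x = 1/4

x = 1/4


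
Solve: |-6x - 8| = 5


An absolute value equation |expr| = 5 gives two cases:
Case 1: -6x - 8 = 5
  -6x = 13, so x = -13/6
Case 2: -6x - 8 = -5
  -6x = 3, so x = -1/2

x = -13/6, x = -1/2


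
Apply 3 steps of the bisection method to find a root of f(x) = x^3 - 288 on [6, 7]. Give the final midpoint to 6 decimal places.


f(x) = x^3 - 288
f(6) = -72 < 0
f(7) = 55 > 0

Step 1: midpoint = (6.000000 + 7.000000)/2 = 6.500000
  f(6.500000) = -13.375000
  f(mid) < 0, so root is in [6.500000, 7.000000]

Step 2: midpoint = (6.500000 + 7.000000)/2 = 6.750000
  f(6.750000) = 19.546875
  f(mid) > 0, so root is in [6.500000, 6.750000]

Step 3: midpoint = (6.500000 + 6.750000)/2 = 6.625000
  f(6.625000) = 2.775391
  f(mid) > 0, so root is in [6.500000, 6.625000]

midpoint = 6.625000


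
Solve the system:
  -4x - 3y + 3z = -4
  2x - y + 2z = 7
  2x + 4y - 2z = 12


Using Cramer's rule. Expand each determinant along the first row.
D  = (-4)*[(-1)*(-2) - 2*4] - (-3)*[2*(-2) - 2*2] + 3*[2*4 - (-1)*2]
  = (-4)*(-6) - (-3)*(-8) + 3*(10) = 30
Dx = (-4)*[(-1)*(-2) - 2*4] - (-3)*[7*(-2) - 2*12] + 3*[7*4 - (-1)*12]
  = (-4)*(-6) - (-3)*(-38) + 3*(40) = 30
Dy = (-4)*[7*(-2) - 2*12] - (-4)*[2*(-2) - 2*2] + 3*[2*12 - 7*2]
  = (-4)*(-38) - (-4)*(-8) + 3*(10) = 150
Dz = (-4)*[(-1)*12 - 7*4] - (-3)*[2*12 - 7*2] + (-4)*[2*4 - (-1)*2]
  = (-4)*(-40) - (-3)*(10) + (-4)*(10) = 150
x = Dx/D = 30/30 = 1, y = Dy/D = 150/30 = 5, z = Dz/D = 150/30 = 5
Check eq1: (-4)(1) + (-3)(5) + (3)(5) = -4 = -4 ✓
Check eq2: (2)(1) + (-1)(5) + (2)(5) = 7 = 7 ✓
Check eq3: (2)(1) + (4)(5) + (-2)(5) = 12 = 12 ✓

x = 1, y = 5, z = 5


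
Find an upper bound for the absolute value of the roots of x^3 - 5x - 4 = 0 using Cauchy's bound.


Cauchy's bound: all roots r satisfy |r| <= 1 + max(|a_i/a_n|) for i = 0,...,n-1
where a_n is the leading coefficient.

Coefficients: [1, 0, -5, -4]
Leading coefficient a_n = 1
Ratios |a_i/a_n|: 0, 5, 4
Maximum ratio: 5
Cauchy's bound: |r| <= 1 + 5 = 6

Upper bound = 6


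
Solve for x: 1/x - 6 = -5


Subtract -6 from both sides: 1/x = 1
Multiply both sides by x: 1 = 1 * x
Divide by 1: x = 1

x = 1


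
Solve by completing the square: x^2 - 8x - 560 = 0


Start: x^2 - 8x - 560 = 0
Move constant: x^2 - 8x = 560
Half of -8 is -4, squared is 16
Add 16 to both sides: x^2 - 8x + 16 = 576
(x - 4)^2 = 576
x - 4 = ±24
x = 4 + 24 = 28 or x = 4 - 24 = -20

x = -20, x = 28


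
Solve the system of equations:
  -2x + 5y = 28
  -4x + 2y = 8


Using Cramer's rule:
Determinant D = (-2)(2) - (-4)(5) = -4 + 20 = 16
Dx = (28)(2) - (8)(5) = 56 - 40 = 16
Dy = (-2)(8) - (-4)(28) = -16 + 112 = 96
x = Dx/D = 16/16 = 1
y = Dy/D = 96/16 = 6

x = 1, y = 6


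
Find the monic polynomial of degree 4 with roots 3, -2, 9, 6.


A monic polynomial with roots 3, -2, 9, 6 is:
p(x) = (x - 3)(x + 2)(x - 9)(x - 6)
After multiplying by (x - 3): x - 3
After multiplying by (x + 2): x^2 - x - 6
After multiplying by (x - 9): x^3 - 10x^2 + 3x + 54
After multiplying by (x - 6): x^4 - 16x^3 + 63x^2 + 36x - 324

x^4 - 16x^3 + 63x^2 + 36x - 324


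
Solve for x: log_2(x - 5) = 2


Convert to exponential form: x - 5 = 2^2 = 4
x = 4 + 5 = 9
Check: log_2(9 - 5) = log_2(4) = log_2(4) = 2 ✓

x = 9


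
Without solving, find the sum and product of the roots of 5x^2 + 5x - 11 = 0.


By Vieta's formulas for ax^2 + bx + c = 0:
  Sum of roots = -b/a
  Product of roots = c/a

Here a = 5, b = 5, c = -11
Sum = -(5)/5 = -1
Product = -11/5 = -11/5

Sum = -1, Product = -11/5


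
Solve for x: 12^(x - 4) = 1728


Express both sides with the same base.
1728 = 12^3
Since the bases match, equate exponents: x - 4 = 3
So x = 3 - (-4) = 7

x = 7


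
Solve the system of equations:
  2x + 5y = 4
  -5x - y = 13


Using Cramer's rule:
Determinant D = (2)(-1) - (-5)(5) = -2 + 25 = 23
Dx = (4)(-1) - (13)(5) = -4 - 65 = -69
Dy = (2)(13) - (-5)(4) = 26 + 20 = 46
x = Dx/D = -69/23 = -3
y = Dy/D = 46/23 = 2

x = -3, y = 2


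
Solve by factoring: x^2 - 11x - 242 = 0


We need two numbers that multiply to -242 and add to -11.
Those numbers are 11 and -22 (since 11 * (-22) = -242 and 11 + (-22) = -11).
So x^2 - 11x - 242 = (x + 11)(x - 22) = 0
Setting each factor to zero: x = -11 or x = 22

x = -11, x = 22


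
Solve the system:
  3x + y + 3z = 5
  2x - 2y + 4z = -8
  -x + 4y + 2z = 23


Using Cramer's rule. Expand each determinant along the first row.
D  = 3*[(-2)*2 - 4*4] - 1*[2*2 - 4*(-1)] + 3*[2*4 - (-2)*(-1)]
  = 3*(-20) - 1*(8) + 3*(6) = -50
Dx = 5*[(-2)*2 - 4*4] - 1*[(-8)*2 - 4*23] + 3*[(-8)*4 - (-2)*23]
  = 5*(-20) - 1*(-108) + 3*(14) = 50
Dy = 3*[(-8)*2 - 4*23] - 5*[2*2 - 4*(-1)] + 3*[2*23 - (-8)*(-1)]
  = 3*(-108) - 5*(8) + 3*(38) = -250
Dz = 3*[(-2)*23 - (-8)*4] - 1*[2*23 - (-8)*(-1)] + 5*[2*4 - (-2)*(-1)]
  = 3*(-14) - 1*(38) + 5*(6) = -50
x = Dx/D = 50/-50 = -1, y = Dy/D = -250/-50 = 5, z = Dz/D = -50/-50 = 1
Check eq1: (3)(-1) + (1)(5) + (3)(1) = 5 = 5 ✓
Check eq2: (2)(-1) + (-2)(5) + (4)(1) = -8 = -8 ✓
Check eq3: (-1)(-1) + (4)(5) + (2)(1) = 23 = 23 ✓

x = -1, y = 5, z = 1


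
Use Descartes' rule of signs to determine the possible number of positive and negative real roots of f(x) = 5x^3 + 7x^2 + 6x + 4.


Descartes' rule of signs:

For positive roots, count sign changes in f(x) = 5x^3 + 7x^2 + 6x + 4:
Signs of coefficients: +, +, +, +
Number of sign changes: 0
Possible positive real roots: 0

For negative roots, examine f(-x) = -5x^3 + 7x^2 - 6x + 4:
Signs of coefficients: -, +, -, +
Number of sign changes: 3
Possible negative real roots: 3, 1

Positive roots: 0; Negative roots: 3 or 1


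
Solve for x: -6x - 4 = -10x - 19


Starting with: -6x - 4 = -10x - 19
Move all x terms to left: (-6 + 10)x = -19 + 4
Simplify: 4x = -15
Divide both sides by 4: x = -15/4

x = -15/4


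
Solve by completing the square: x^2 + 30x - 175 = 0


Start: x^2 + 30x - 175 = 0
Move constant: x^2 + 30x = 175
Half of 30 is 15, squared is 225
Add 225 to both sides: x^2 + 30x + 225 = 400
(x + 15)^2 = 400
x + 15 = ±20
x = -15 + 20 = 5 or x = -15 - 20 = -35

x = -35, x = 5


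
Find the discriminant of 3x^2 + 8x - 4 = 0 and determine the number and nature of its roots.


For ax^2 + bx + c = 0, discriminant D = b^2 - 4ac
Here a = 3, b = 8, c = -4
D = (8)^2 - 4(3)(-4) = 64 + 48 = 112

D = 112 > 0 but not a perfect square
The equation has 2 distinct real irrational roots.

Discriminant = 112, 2 distinct real irrational roots


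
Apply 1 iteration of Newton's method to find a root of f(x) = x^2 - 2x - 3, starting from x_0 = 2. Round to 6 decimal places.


Newton's method: x_(n+1) = x_n - f(x_n)/f'(x_n)
f(x) = x^2 - 2x - 3
f'(x) = 2x - 2

Iteration 1:
  f(2.000000) = -3.000000
  f'(2.000000) = 2.000000
  x_1 = 2.000000 - (-3.000000)/(2.000000) = 3.500000

x_1 = 3.500000


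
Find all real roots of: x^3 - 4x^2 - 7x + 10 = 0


Let p(x) = x^3 - 4x^2 - 7x + 10. By the rational root theorem (leading coefficient 1), any rational root is an integer divisor of 10: try ±1, ±2, ... in turn.
Test x = 1: value = 0 ✓, so (x - 1) is a factor.
Synthetic division by (x - 1): bring down 1; 1(1) - 4 = -3; (-3)(1) - 7 = -10; (-10)(1) + 10 = 0 → quotient x^2 - 3x - 10, remainder 0.
Solve the quadratic x^2 - 3x - 10 = 0: discriminant = (-3)^2 - 4(1)(-10) = 9 + 40 = 49.
sqrt(49) = 7, so x = (3 ± 7)/2: x = 5 or x = -2.

x = -2, x = 1, x = 5


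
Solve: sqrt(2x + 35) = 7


Square both sides: 2x + 35 = 7^2 = 49
2x = 49 - 35 = 14
x = 7
Check: sqrt(2*7 + 35) = sqrt(49) = 7 ✓

x = 7


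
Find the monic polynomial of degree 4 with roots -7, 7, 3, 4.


A monic polynomial with roots -7, 7, 3, 4 is:
p(x) = (x + 7)(x - 7)(x - 3)(x - 4)
After multiplying by (x + 7): x + 7
After multiplying by (x - 7): x^2 - 49
After multiplying by (x - 3): x^3 - 3x^2 - 49x + 147
After multiplying by (x - 4): x^4 - 7x^3 - 37x^2 + 343x - 588

x^4 - 7x^3 - 37x^2 + 343x - 588


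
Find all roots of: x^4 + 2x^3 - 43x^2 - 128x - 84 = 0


Let p(x) = x^4 + 2x^3 - 43x^2 - 128x - 84. By the rational root theorem (leading coefficient 1), any rational root is an integer divisor of 84: try ±1, ±2, ... in turn.
Test x = 1: value = -252 ≠ 0.
Test x = -1: value = 0 ✓, so (x + 1) is a factor.
Synthetic division by (x + 1): bring down 1; 1(-1) + 2 = 1; 1(-1) - 43 = -44; (-44)(-1) - 128 = -84; (-84)(-1) - 84 = 0 → quotient x^3 + x^2 - 44x - 84, remainder 0.
Continue with the quotient x^3 + x^2 - 44x - 84 (candidates must divide 84; re-test x = -1 first in case it repeats).
Test x = -1: value = -40 ≠ 0.
Test x = 2: value = -160 ≠ 0.
Test x = -2: value = 0 ✓, so (x + 2) is a factor.
Synthetic division by (x + 2): bring down 1; 1(-2) + 1 = -1; (-1)(-2) - 44 = -42; (-42)(-2) - 84 = 0 → quotient x^2 - x - 42, remainder 0.
Solve the quadratic x^2 - x - 42 = 0: discriminant = (-1)^2 - 4(1)(-42) = 1 + 168 = 169.
sqrt(169) = 13, so x = (1 ± 13)/2: x = 7 or x = -6.
Collecting all roots found:

x = -6, x = -2, x = -1, x = 7


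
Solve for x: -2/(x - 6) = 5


Multiply both sides by (x - 6): -2 = 5(x - 6)
Distribute: -2 = 5x - 30
5x = -2 + 30 = 28
x = 28/5

x = 28/5


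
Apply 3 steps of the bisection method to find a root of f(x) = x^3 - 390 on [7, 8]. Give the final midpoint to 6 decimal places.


f(x) = x^3 - 390
f(7) = -47 < 0
f(8) = 122 > 0

Step 1: midpoint = (7.000000 + 8.000000)/2 = 7.500000
  f(7.500000) = 31.875000
  f(mid) > 0, so root is in [7.000000, 7.500000]

Step 2: midpoint = (7.000000 + 7.500000)/2 = 7.250000
  f(7.250000) = -8.921875
  f(mid) < 0, so root is in [7.250000, 7.500000]

Step 3: midpoint = (7.250000 + 7.500000)/2 = 7.375000
  f(7.375000) = 11.130859
  f(mid) > 0, so root is in [7.250000, 7.375000]

midpoint = 7.375000


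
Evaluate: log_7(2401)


We need the exponent such that 7^? = 2401
7^4 = 2401
Therefore log_7(2401) = 4

4


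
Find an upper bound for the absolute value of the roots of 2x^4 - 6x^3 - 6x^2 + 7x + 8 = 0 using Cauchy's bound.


Cauchy's bound: all roots r satisfy |r| <= 1 + max(|a_i/a_n|) for i = 0,...,n-1
where a_n is the leading coefficient.

Coefficients: [2, -6, -6, 7, 8]
Leading coefficient a_n = 2
Ratios |a_i/a_n|: 3, 3, 7/2, 4
Maximum ratio: 4
Cauchy's bound: |r| <= 1 + 4 = 5

Upper bound = 5


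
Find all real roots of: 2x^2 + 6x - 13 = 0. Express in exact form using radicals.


Using the quadratic formula: x = (-b ± sqrt(b^2 - 4ac)) / (2a)
Here a = 2, b = 6, c = -13
Discriminant = b^2 - 4ac = 6^2 - 4(2)(-13) = 36 + 104 = 140
Since discriminant = 140 > 0, there are two real roots.
x = (-6 ± 2*sqrt(35)) / 4
Simplifying: x = (-3 ± sqrt(35)) / 2
Numerically: x ≈ 1.4580 or x ≈ -4.4580

x = (-3 + sqrt(35)) / 2 or x = (-3 - sqrt(35)) / 2


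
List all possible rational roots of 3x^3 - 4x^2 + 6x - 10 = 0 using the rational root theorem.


Rational root theorem: possible roots are ±p/q where:
  p divides the constant term (-10): p ∈ {1, 2, 5, 10}
  q divides the leading coefficient (3): q ∈ {1, 3}

All possible rational roots: -10, -5, -10/3, -2, -5/3, -1, -2/3, -1/3, 1/3, 2/3, 1, 5/3, 2, 10/3, 5, 10

-10, -5, -10/3, -2, -5/3, -1, -2/3, -1/3, 1/3, 2/3, 1, 5/3, 2, 10/3, 5, 10


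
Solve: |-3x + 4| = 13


An absolute value equation |expr| = 13 gives two cases:
Case 1: -3x + 4 = 13
  -3x = 9, so x = -3
Case 2: -3x + 4 = -13
  -3x = -17, so x = 17/3

x = -3, x = 17/3


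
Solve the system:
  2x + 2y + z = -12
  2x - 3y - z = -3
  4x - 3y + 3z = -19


Using Cramer's rule. Expand each determinant along the first row.
D  = 2*[(-3)*3 - (-1)*(-3)] - 2*[2*3 - (-1)*4] + 1*[2*(-3) - (-3)*4]
  = 2*(-12) - 2*(10) + 1*(6) = -38
Dx = (-12)*[(-3)*3 - (-1)*(-3)] - 2*[(-3)*3 - (-1)*(-19)] + 1*[(-3)*(-3) - (-3)*(-19)]
  = (-12)*(-12) - 2*(-28) + 1*(-48) = 152
Dy = 2*[(-3)*3 - (-1)*(-19)] - (-12)*[2*3 - (-1)*4] + 1*[2*(-19) - (-3)*4]
  = 2*(-28) - (-12)*(10) + 1*(-26) = 38
Dz = 2*[(-3)*(-19) - (-3)*(-3)] - 2*[2*(-19) - (-3)*4] + (-12)*[2*(-3) - (-3)*4]
  = 2*(48) - 2*(-26) + (-12)*(6) = 76
x = Dx/D = 152/-38 = -4, y = Dy/D = 38/-38 = -1, z = Dz/D = 76/-38 = -2
Check eq1: (2)(-4) + (2)(-1) + (1)(-2) = -12 = -12 ✓
Check eq2: (2)(-4) + (-3)(-1) + (-1)(-2) = -3 = -3 ✓
Check eq3: (4)(-4) + (-3)(-1) + (3)(-2) = -19 = -19 ✓

x = -4, y = -1, z = -2


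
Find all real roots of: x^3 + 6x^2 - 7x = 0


The constant term is 0, so x = 0 is a root. Factor out x:
  x(x^2 + 6x - 7) = 0
Solve the quadratic x^2 + 6x - 7 = 0: discriminant = 6^2 - 4(1)(-7) = 36 + 28 = 64.
sqrt(64) = 8, so x = (-6 ± 8)/2: x = 1 or x = -7.

x = -7, x = 0, x = 1


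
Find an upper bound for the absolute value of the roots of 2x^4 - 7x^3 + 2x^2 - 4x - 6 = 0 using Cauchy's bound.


Cauchy's bound: all roots r satisfy |r| <= 1 + max(|a_i/a_n|) for i = 0,...,n-1
where a_n is the leading coefficient.

Coefficients: [2, -7, 2, -4, -6]
Leading coefficient a_n = 2
Ratios |a_i/a_n|: 7/2, 1, 2, 3
Maximum ratio: 7/2
Cauchy's bound: |r| <= 1 + 7/2 = 9/2

Upper bound = 9/2


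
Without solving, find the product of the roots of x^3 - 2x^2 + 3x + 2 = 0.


By Vieta's formulas for x^3 + bx^2 + cx + d = 0:
  r1 + r2 + r3 = -b/a = 2
  r1*r2 + r1*r3 + r2*r3 = c/a = 3
  r1*r2*r3 = -d/a = -2


Product = -2


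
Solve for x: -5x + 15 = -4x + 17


Starting with: -5x + 15 = -4x + 17
Move all x terms to left: (-5 + 4)x = 17 - 15
Simplify: -x = 2
Divide both sides by -1: x = -2

x = -2


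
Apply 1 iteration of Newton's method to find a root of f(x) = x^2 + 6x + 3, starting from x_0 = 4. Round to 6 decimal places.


Newton's method: x_(n+1) = x_n - f(x_n)/f'(x_n)
f(x) = x^2 + 6x + 3
f'(x) = 2x + 6

Iteration 1:
  f(4.000000) = 43.000000
  f'(4.000000) = 14.000000
  x_1 = 4.000000 - (43.000000)/(14.000000) = 0.928571

x_1 = 0.928571


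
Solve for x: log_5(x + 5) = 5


Convert to exponential form: x + 5 = 5^5 = 3125
x = 3125 - 5 = 3120
Check: log_5(3120 + 5) = log_5(3125) = log_5(3125) = 5 ✓

x = 3120


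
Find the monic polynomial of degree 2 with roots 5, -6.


A monic polynomial with roots 5, -6 is:
p(x) = (x - 5)(x + 6)
After multiplying by (x - 5): x - 5
After multiplying by (x + 6): x^2 + x - 30

x^2 + x - 30


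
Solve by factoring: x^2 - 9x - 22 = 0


We need two numbers that multiply to -22 and add to -9.
Those numbers are -11 and 2 (since (-11) * 2 = -22 and (-11) + 2 = -9).
So x^2 - 9x - 22 = (x - 11)(x + 2) = 0
Setting each factor to zero: x = 11 or x = -2

x = -2, x = 11


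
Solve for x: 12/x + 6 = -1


Subtract 6 from both sides: 12/x = -7
Multiply both sides by x: 12 = -7 * x
Divide by -7: x = -12/7

x = -12/7


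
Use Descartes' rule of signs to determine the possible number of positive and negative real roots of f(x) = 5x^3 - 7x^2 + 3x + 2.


Descartes' rule of signs:

For positive roots, count sign changes in f(x) = 5x^3 - 7x^2 + 3x + 2:
Signs of coefficients: +, -, +, +
Number of sign changes: 2
Possible positive real roots: 2, 0

For negative roots, examine f(-x) = -5x^3 - 7x^2 - 3x + 2:
Signs of coefficients: -, -, -, +
Number of sign changes: 1
Possible negative real roots: 1

Positive roots: 2 or 0; Negative roots: 1


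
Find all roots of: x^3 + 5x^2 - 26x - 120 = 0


Let p(x) = x^3 + 5x^2 - 26x - 120. By the rational root theorem (leading coefficient 1), any rational root is an integer divisor of 120: try ±1, ±2, ... in turn.
Test x = 1: value = -140 ≠ 0.
Test x = -1: value = -90 ≠ 0.
Test x = 2: value = -144 ≠ 0.
Test x = -2: value = -56 ≠ 0.
Test x = 3: value = -126 ≠ 0.
Test x = -3: value = -24 ≠ 0.
Test x = 4: value = -80 ≠ 0.
Test x = -4: value = 0 ✓, so (x + 4) is a factor.
Synthetic division by (x + 4): bring down 1; 1(-4) + 5 = 1; 1(-4) - 26 = -30; (-30)(-4) - 120 = 0 → quotient x^2 + x - 30, remainder 0.
Solve the quadratic x^2 + x - 30 = 0: discriminant = 1^2 - 4(1)(-30) = 1 + 120 = 121.
sqrt(121) = 11, so x = (-1 ± 11)/2: x = 5 or x = -6.
Collecting all roots found:

x = -6, x = -4, x = 5


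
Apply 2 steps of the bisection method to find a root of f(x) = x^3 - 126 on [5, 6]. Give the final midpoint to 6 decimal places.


f(x) = x^3 - 126
f(5) = -1 < 0
f(6) = 90 > 0

Step 1: midpoint = (5.000000 + 6.000000)/2 = 5.500000
  f(5.500000) = 40.375000
  f(mid) > 0, so root is in [5.000000, 5.500000]

Step 2: midpoint = (5.000000 + 5.500000)/2 = 5.250000
  f(5.250000) = 18.703125
  f(mid) > 0, so root is in [5.000000, 5.250000]

midpoint = 5.250000


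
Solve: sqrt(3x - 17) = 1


Square both sides: 3x - 17 = 1^2 = 1
3x = 1 + 17 = 18
x = 6
Check: sqrt(3*6 - 17) = sqrt(1) = 1 ✓

x = 6


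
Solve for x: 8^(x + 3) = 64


Express both sides with the same base.
64 = 8^2
Since the bases match, equate exponents: x + 3 = 2
So x = 2 - (3) = -1

x = -1


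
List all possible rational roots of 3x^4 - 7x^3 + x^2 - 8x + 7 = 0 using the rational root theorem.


Rational root theorem: possible roots are ±p/q where:
  p divides the constant term (7): p ∈ {1, 7}
  q divides the leading coefficient (3): q ∈ {1, 3}

All possible rational roots: -7, -7/3, -1, -1/3, 1/3, 1, 7/3, 7

-7, -7/3, -1, -1/3, 1/3, 1, 7/3, 7


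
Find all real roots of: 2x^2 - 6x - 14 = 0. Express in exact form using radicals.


Using the quadratic formula: x = (-b ± sqrt(b^2 - 4ac)) / (2a)
Here a = 2, b = -6, c = -14
Discriminant = b^2 - 4ac = (-6)^2 - 4(2)(-14) = 36 + 112 = 148
Since discriminant = 148 > 0, there are two real roots.
x = (6 ± 2*sqrt(37)) / 4
Simplifying: x = (3 ± sqrt(37)) / 2
Numerically: x ≈ 4.5414 or x ≈ -1.5414

x = (3 + sqrt(37)) / 2 or x = (3 - sqrt(37)) / 2


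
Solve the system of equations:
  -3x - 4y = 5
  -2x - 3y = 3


Using Cramer's rule:
Determinant D = (-3)(-3) - (-2)(-4) = 9 - 8 = 1
Dx = (5)(-3) - (3)(-4) = -15 + 12 = -3
Dy = (-3)(3) - (-2)(5) = -9 + 10 = 1
x = Dx/D = -3/1 = -3
y = Dy/D = 1/1 = 1

x = -3, y = 1


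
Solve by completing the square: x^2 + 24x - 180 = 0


Start: x^2 + 24x - 180 = 0
Move constant: x^2 + 24x = 180
Half of 24 is 12, squared is 144
Add 144 to both sides: x^2 + 24x + 144 = 324
(x + 12)^2 = 324
x + 12 = ±18
x = -12 + 18 = 6 or x = -12 - 18 = -30

x = -30, x = 6


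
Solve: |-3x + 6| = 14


An absolute value equation |expr| = 14 gives two cases:
Case 1: -3x + 6 = 14
  -3x = 8, so x = -8/3
Case 2: -3x + 6 = -14
  -3x = -20, so x = 20/3

x = -8/3, x = 20/3


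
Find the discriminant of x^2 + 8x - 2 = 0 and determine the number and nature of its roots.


For ax^2 + bx + c = 0, discriminant D = b^2 - 4ac
Here a = 1, b = 8, c = -2
D = (8)^2 - 4(1)(-2) = 64 + 8 = 72

D = 72 > 0 but not a perfect square
The equation has 2 distinct real irrational roots.

Discriminant = 72, 2 distinct real irrational roots


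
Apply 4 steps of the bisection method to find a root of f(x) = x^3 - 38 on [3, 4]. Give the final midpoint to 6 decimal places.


f(x) = x^3 - 38
f(3) = -11 < 0
f(4) = 26 > 0

Step 1: midpoint = (3.000000 + 4.000000)/2 = 3.500000
  f(3.500000) = 4.875000
  f(mid) > 0, so root is in [3.000000, 3.500000]

Step 2: midpoint = (3.000000 + 3.500000)/2 = 3.250000
  f(3.250000) = -3.671875
  f(mid) < 0, so root is in [3.250000, 3.500000]

Step 3: midpoint = (3.250000 + 3.500000)/2 = 3.375000
  f(3.375000) = 0.443359
  f(mid) > 0, so root is in [3.250000, 3.375000]

Step 4: midpoint = (3.250000 + 3.375000)/2 = 3.312500
  f(3.312500) = -1.653076
  f(mid) < 0, so root is in [3.312500, 3.375000]

midpoint = 3.312500


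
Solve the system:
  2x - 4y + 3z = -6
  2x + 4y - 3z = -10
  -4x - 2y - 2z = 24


Using Cramer's rule. Expand each determinant along the first row.
D  = 2*[4*(-2) - (-3)*(-2)] - (-4)*[2*(-2) - (-3)*(-4)] + 3*[2*(-2) - 4*(-4)]
  = 2*(-14) - (-4)*(-16) + 3*(12) = -56
Dx = (-6)*[4*(-2) - (-3)*(-2)] - (-4)*[(-10)*(-2) - (-3)*24] + 3*[(-10)*(-2) - 4*24]
  = (-6)*(-14) - (-4)*(92) + 3*(-76) = 224
Dy = 2*[(-10)*(-2) - (-3)*24] - (-6)*[2*(-2) - (-3)*(-4)] + 3*[2*24 - (-10)*(-4)]
  = 2*(92) - (-6)*(-16) + 3*(8) = 112
Dz = 2*[4*24 - (-10)*(-2)] - (-4)*[2*24 - (-10)*(-4)] + (-6)*[2*(-2) - 4*(-4)]
  = 2*(76) - (-4)*(8) + (-6)*(12) = 112
x = Dx/D = 224/-56 = -4, y = Dy/D = 112/-56 = -2, z = Dz/D = 112/-56 = -2
Check eq1: (2)(-4) + (-4)(-2) + (3)(-2) = -6 = -6 ✓
Check eq2: (2)(-4) + (4)(-2) + (-3)(-2) = -10 = -10 ✓
Check eq3: (-4)(-4) + (-2)(-2) + (-2)(-2) = 24 = 24 ✓

x = -4, y = -2, z = -2


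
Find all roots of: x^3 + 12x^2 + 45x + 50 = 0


Let p(x) = x^3 + 12x^2 + 45x + 50. By the rational root theorem (leading coefficient 1), any rational root is an integer divisor of 50: try ±1, ±2, ... in turn.
Test x = 1: value = 108 ≠ 0.
Test x = -1: value = 16 ≠ 0.
Test x = 2: value = 196 ≠ 0.
Test x = -2: value = 0 ✓, so (x + 2) is a factor.
Synthetic division by (x + 2): bring down 1; 1(-2) + 12 = 10; 10(-2) + 45 = 25; 25(-2) + 50 = 0 → quotient x^2 + 10x + 25, remainder 0.
Solve the quadratic x^2 + 10x + 25 = 0: discriminant = 10^2 - 4(1)(25) = 100 - 100 = 0.
Discriminant = 0, so a double root: x = -10/2 = -5.
Collecting all roots found:

x = -5 (multiplicity 2), x = -2


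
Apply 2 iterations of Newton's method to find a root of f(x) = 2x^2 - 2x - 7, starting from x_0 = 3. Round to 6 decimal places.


Newton's method: x_(n+1) = x_n - f(x_n)/f'(x_n)
f(x) = 2x^2 - 2x - 7
f'(x) = 4x - 2

Iteration 1:
  f(3.000000) = 5.000000
  f'(3.000000) = 10.000000
  x_1 = 3.000000 - (5.000000)/(10.000000) = 2.500000

Iteration 2:
  f(2.500000) = 0.500000
  f'(2.500000) = 8.000000
  x_2 = 2.500000 - (0.500000)/(8.000000) = 2.437500

x_2 = 2.437500


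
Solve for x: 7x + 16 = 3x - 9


Starting with: 7x + 16 = 3x - 9
Move all x terms to left: (7 - 3)x = -9 - 16
Simplify: 4x = -25
Divide both sides by 4: x = -25/4

x = -25/4


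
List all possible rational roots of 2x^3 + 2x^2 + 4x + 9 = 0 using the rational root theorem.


Rational root theorem: possible roots are ±p/q where:
  p divides the constant term (9): p ∈ {1, 3, 9}
  q divides the leading coefficient (2): q ∈ {1, 2}

All possible rational roots: -9, -9/2, -3, -3/2, -1, -1/2, 1/2, 1, 3/2, 3, 9/2, 9

-9, -9/2, -3, -3/2, -1, -1/2, 1/2, 1, 3/2, 3, 9/2, 9


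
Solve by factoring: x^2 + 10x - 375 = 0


We need two numbers that multiply to -375 and add to 10.
Those numbers are -15 and 25 (since (-15) * 25 = -375 and (-15) + 25 = 10).
So x^2 + 10x - 375 = (x - 15)(x + 25) = 0
Setting each factor to zero: x = 15 or x = -25

x = -25, x = 15


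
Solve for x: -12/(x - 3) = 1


Multiply both sides by (x - 3): -12 = 1(x - 3)
Distribute: -12 = x - 3
x = -12 + 3 = -9
x = -9

x = -9


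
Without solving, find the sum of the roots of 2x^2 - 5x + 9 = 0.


By Vieta's formulas for ax^2 + bx + c = 0:
  Sum of roots = -b/a
  Product of roots = c/a

Here a = 2, b = -5, c = 9
Sum = -(-5)/2 = 5/2
Product = 9/2 = 9/2

Sum = 5/2


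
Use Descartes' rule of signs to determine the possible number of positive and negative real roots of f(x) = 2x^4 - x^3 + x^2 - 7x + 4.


Descartes' rule of signs:

For positive roots, count sign changes in f(x) = 2x^4 - x^3 + x^2 - 7x + 4:
Signs of coefficients: +, -, +, -, +
Number of sign changes: 4
Possible positive real roots: 4, 2, 0

For negative roots, examine f(-x) = 2x^4 + x^3 + x^2 + 7x + 4:
Signs of coefficients: +, +, +, +, +
Number of sign changes: 0
Possible negative real roots: 0

Positive roots: 4 or 2 or 0; Negative roots: 0


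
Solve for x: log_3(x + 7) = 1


Convert to exponential form: x + 7 = 3^1 = 3
x = 3 - 7 = -4
Check: log_3(-4 + 7) = log_3(3) = log_3(3) = 1 ✓

x = -4


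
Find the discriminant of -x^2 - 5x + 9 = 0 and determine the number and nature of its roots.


For ax^2 + bx + c = 0, discriminant D = b^2 - 4ac
Here a = -1, b = -5, c = 9
D = (-5)^2 - 4(-1)(9) = 25 + 36 = 61

D = 61 > 0 but not a perfect square
The equation has 2 distinct real irrational roots.

Discriminant = 61, 2 distinct real irrational roots


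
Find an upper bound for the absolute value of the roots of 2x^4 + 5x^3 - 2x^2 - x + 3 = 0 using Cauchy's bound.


Cauchy's bound: all roots r satisfy |r| <= 1 + max(|a_i/a_n|) for i = 0,...,n-1
where a_n is the leading coefficient.

Coefficients: [2, 5, -2, -1, 3]
Leading coefficient a_n = 2
Ratios |a_i/a_n|: 5/2, 1, 1/2, 3/2
Maximum ratio: 5/2
Cauchy's bound: |r| <= 1 + 5/2 = 7/2

Upper bound = 7/2


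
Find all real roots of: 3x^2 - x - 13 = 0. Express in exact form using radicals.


Using the quadratic formula: x = (-b ± sqrt(b^2 - 4ac)) / (2a)
Here a = 3, b = -1, c = -13
Discriminant = b^2 - 4ac = (-1)^2 - 4(3)(-13) = 1 + 156 = 157
Since discriminant = 157 > 0, there are two real roots.
x = (1 ± sqrt(157)) / 6
Numerically: x ≈ 2.2550 or x ≈ -1.9217

x = (1 + sqrt(157)) / 6 or x = (1 - sqrt(157)) / 6


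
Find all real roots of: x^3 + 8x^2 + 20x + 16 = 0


Let p(x) = x^3 + 8x^2 + 20x + 16. By the rational root theorem (leading coefficient 1), any rational root is an integer divisor of 16: try ±1, ±2, ... in turn.
Test x = 1: value = 45 ≠ 0.
Test x = -1: value = 3 ≠ 0.
Test x = 2: value = 96 ≠ 0.
Test x = -2: value = 0 ✓, so (x + 2) is a factor.
Synthetic division by (x + 2): bring down 1; 1(-2) + 8 = 6; 6(-2) + 20 = 8; 8(-2) + 16 = 0 → quotient x^2 + 6x + 8, remainder 0.
Solve the quadratic x^2 + 6x + 8 = 0: discriminant = 6^2 - 4(1)(8) = 36 - 32 = 4.
sqrt(4) = 2, so x = (-6 ± 2)/2: x = -2 or x = -4.

x = -4, x = -2 (multiplicity 2)


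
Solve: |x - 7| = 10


An absolute value equation |expr| = 10 gives two cases:
Case 1: x - 7 = 10
  x = 17, so x = 17
Case 2: x - 7 = -10
  x = -3, so x = -3

x = -3, x = 17


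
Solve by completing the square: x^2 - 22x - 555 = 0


Start: x^2 - 22x - 555 = 0
Move constant: x^2 - 22x = 555
Half of -22 is -11, squared is 121
Add 121 to both sides: x^2 - 22x + 121 = 676
(x - 11)^2 = 676
x - 11 = ±26
x = 11 + 26 = 37 or x = 11 - 26 = -15

x = -15, x = 37


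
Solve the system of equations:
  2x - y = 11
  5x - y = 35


Using Cramer's rule:
Determinant D = (2)(-1) - (5)(-1) = -2 + 5 = 3
Dx = (11)(-1) - (35)(-1) = -11 + 35 = 24
Dy = (2)(35) - (5)(11) = 70 - 55 = 15
x = Dx/D = 24/3 = 8
y = Dy/D = 15/3 = 5

x = 8, y = 5


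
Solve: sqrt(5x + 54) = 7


Square both sides: 5x + 54 = 7^2 = 49
5x = 49 - 54 = -5
x = -1
Check: sqrt(5*(-1) + 54) = sqrt(49) = 7 ✓

x = -1


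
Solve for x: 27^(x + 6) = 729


Express both sides with the same base.
729 = 27^2
Since the bases match, equate exponents: x + 6 = 2
So x = 2 - (6) = -4

x = -4


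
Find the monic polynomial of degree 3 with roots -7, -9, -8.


A monic polynomial with roots -7, -9, -8 is:
p(x) = (x + 7)(x + 9)(x + 8)
After multiplying by (x + 7): x + 7
After multiplying by (x + 9): x^2 + 16x + 63
After multiplying by (x + 8): x^3 + 24x^2 + 191x + 504

x^3 + 24x^2 + 191x + 504


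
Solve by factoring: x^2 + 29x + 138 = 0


We need two numbers that multiply to 138 and add to 29.
Those numbers are 23 and 6 (since 23 * 6 = 138 and 23 + 6 = 29).
So x^2 + 29x + 138 = (x + 23)(x + 6) = 0
Setting each factor to zero: x = -23 or x = -6

x = -23, x = -6


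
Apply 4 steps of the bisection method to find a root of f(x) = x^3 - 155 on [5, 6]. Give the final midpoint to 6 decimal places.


f(x) = x^3 - 155
f(5) = -30 < 0
f(6) = 61 > 0

Step 1: midpoint = (5.000000 + 6.000000)/2 = 5.500000
  f(5.500000) = 11.375000
  f(mid) > 0, so root is in [5.000000, 5.500000]

Step 2: midpoint = (5.000000 + 5.500000)/2 = 5.250000
  f(5.250000) = -10.296875
  f(mid) < 0, so root is in [5.250000, 5.500000]

Step 3: midpoint = (5.250000 + 5.500000)/2 = 5.375000
  f(5.375000) = 0.287109
  f(mid) > 0, so root is in [5.250000, 5.375000]

Step 4: midpoint = (5.250000 + 5.375000)/2 = 5.312500
  f(5.312500) = -5.067139
  f(mid) < 0, so root is in [5.312500, 5.375000]

midpoint = 5.312500


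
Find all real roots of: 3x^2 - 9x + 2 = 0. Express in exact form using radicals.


Using the quadratic formula: x = (-b ± sqrt(b^2 - 4ac)) / (2a)
Here a = 3, b = -9, c = 2
Discriminant = b^2 - 4ac = (-9)^2 - 4(3)(2) = 81 - 24 = 57
Since discriminant = 57 > 0, there are two real roots.
x = (9 ± sqrt(57)) / 6
Numerically: x ≈ 2.7583 or x ≈ 0.2417

x = (9 + sqrt(57)) / 6 or x = (9 - sqrt(57)) / 6
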